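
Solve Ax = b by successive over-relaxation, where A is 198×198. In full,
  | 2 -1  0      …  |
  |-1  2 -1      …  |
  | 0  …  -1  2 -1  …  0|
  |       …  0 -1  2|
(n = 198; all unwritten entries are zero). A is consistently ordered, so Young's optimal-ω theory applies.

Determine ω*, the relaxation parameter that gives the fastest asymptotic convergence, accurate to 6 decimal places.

ω* = 1.968918

B_J for the 198×198 system has eigenvalues cos(kπ/199); ρ_J = cos(π/199) = 0.999875.
root = sin(π/199) = 0.0157862  (since 1−cos² = sin²).
Young: ω* = 2/(1+√(1−ρ_J²)) = 2/(1+0.0157862) = 2/1.0157862 = 1.968918.
[ρ_SOR] ω* − 1 = 0.968918.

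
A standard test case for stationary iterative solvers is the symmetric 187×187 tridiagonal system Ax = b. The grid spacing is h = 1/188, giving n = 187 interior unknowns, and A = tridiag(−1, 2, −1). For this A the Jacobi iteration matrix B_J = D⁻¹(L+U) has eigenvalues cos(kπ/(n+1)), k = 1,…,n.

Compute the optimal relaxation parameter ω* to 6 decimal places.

[ρ_J] n=187: ρ(B_J) = cos(π/(n+1)) = cos(π/188) = 0.999860.
√(1−ρ_J²) = |sin(π/188)| = 0.0167098
ω* = 2/(1+0.0167098) = 1.967130
ρ_SOR = ω* − 1 ≈ 0.967130.

ω* = 1.967130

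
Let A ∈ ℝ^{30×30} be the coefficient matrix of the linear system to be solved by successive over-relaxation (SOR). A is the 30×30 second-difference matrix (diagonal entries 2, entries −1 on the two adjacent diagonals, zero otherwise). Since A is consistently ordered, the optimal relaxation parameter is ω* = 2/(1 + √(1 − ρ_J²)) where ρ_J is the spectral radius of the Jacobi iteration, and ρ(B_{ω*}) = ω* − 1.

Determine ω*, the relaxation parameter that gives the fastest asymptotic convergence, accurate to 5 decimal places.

ρ_J = max_k |cos(kπ/31)| = cos(π/31) = 0.99487
√(1−ρ_J²) simplifies to sin(π/31) = 0.101168.
Young: ω* = 2/(1+√(1−ρ_J²)) = 2/(1+0.101168) = 2/1.101168 = 1.81625.
[ρ_SOR] ω* − 1 = 0.81625.

ω* = 1.81625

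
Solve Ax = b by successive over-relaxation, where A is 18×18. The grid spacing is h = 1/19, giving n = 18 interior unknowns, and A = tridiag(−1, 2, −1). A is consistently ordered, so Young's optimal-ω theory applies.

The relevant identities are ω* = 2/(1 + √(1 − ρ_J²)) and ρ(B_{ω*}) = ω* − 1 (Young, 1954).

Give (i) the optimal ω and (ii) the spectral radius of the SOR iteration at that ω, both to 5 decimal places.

n=18: λ(B_J) = 1 − λ(A)/2 = cos(kπ/19); k=1 gives ρ_J = 0.98636.
√(1 − cos²(π/19)) = sin(π/19) ≈ 0.164595.
Young: ω* = 2/(1+√(1−ρ_J²)) = 2/(1+0.164595) = 2/1.164595 = 1.71734.
Hence ρ(B_{ω*}) = 1.71734 − 1 = 0.71734.

ω* = 1.71734, ρ_SOR = 0.71734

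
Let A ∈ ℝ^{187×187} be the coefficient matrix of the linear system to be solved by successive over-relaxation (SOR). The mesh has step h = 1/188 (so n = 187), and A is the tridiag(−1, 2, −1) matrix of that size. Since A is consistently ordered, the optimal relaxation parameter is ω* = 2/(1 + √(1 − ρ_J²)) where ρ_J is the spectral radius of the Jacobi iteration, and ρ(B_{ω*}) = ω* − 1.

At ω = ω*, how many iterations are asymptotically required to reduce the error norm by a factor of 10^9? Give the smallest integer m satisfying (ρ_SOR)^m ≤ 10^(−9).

[ρ_J] n=187: ρ(B_J) = cos(π/(n+1)) = cos(π/188) = 0.9998604.
√(1 − cos²(π/188)) = sin(π/188) ≈ 0.0167098.
Then 2/(1+√(1−ρ_J²)) = 2/(1+0.0167098); ω* = 2/1.0167098 = 1.9671297.
Hence ρ(B_{ω*}) = 1.9671297 − 1 = 0.9671297.
m ≥ 9·ln10 / (−ln 0.9671297) = 620.037; smallest integer m = 621.

m = 621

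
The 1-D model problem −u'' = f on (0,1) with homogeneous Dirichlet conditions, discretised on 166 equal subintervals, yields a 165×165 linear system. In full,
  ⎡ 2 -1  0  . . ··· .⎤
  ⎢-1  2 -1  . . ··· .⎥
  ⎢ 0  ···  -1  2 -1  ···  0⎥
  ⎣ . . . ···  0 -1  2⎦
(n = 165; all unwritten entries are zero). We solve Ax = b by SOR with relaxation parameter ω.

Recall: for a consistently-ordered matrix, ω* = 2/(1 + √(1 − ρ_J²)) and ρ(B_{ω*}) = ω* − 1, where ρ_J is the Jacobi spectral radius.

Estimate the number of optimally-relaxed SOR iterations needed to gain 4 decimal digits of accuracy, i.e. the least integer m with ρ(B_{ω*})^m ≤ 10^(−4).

m = 244

½·tridiag(1,0,1) at n=165: λ_k = cos(kπ/166); max |λ| at k=1 ⇒ ρ_J = cos(π/166) ≈ 0.9998209.
1 − cos²(π/166) = sin²(π/166) ⇒ √(1−ρ_J²) = sin(π/166) = 0.0189241.
ω* = 2/(1+0.0189241) = 1.9628547
[ρ_SOR] ω* − 1 = 0.9628547.
For 4 digits: m = 4·ln10 / (−ln 0.9628547) = 9.21034/0.0378528 = 243.320; round up → m = 244.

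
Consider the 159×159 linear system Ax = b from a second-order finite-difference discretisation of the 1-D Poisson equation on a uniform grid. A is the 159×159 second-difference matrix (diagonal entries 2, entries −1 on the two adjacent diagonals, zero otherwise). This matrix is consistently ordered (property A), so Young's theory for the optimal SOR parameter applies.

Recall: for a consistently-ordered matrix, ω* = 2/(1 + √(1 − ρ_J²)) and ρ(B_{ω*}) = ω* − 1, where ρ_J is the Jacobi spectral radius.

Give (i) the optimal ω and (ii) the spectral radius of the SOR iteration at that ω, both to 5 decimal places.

ω* = 1.96149, ρ_SOR = 0.96149

spectrum of D⁻¹(L+U) = {cos(kπ/160) : 1≤k≤159}; ρ_J = cos(π/160) = 0.99981.
√(1 − cos²(π/160)) = sin(π/160) ≈ 0.019634.
Young: ω* = 2/(1+√(1−ρ_J²)) = 2/(1+0.019634) = 2/1.019634 = 1.96149.
ρ_SOR = ω* − 1 ≈ 0.96149.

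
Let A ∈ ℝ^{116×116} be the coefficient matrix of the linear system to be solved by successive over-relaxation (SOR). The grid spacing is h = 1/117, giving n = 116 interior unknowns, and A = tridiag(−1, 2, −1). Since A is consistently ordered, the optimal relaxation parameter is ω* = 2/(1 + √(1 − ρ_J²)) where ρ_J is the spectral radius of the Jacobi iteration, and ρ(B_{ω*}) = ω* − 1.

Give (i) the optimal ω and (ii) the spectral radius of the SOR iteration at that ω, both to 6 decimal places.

With n=116, ρ(Jacobi) = cos(π/117) = 0.999640.
√(1 − cos²(π/117)) = sin(π/117) ≈ 0.0268480.
Young: ω* = 2/(1+√(1−ρ_J²)) = 2/(1+0.0268480) = 2/1.0268480 = 1.947708.
ρ(B_{ω*}) = ω*−1 = 0.947708

ω* = 1.947708, ρ_SOR = 0.947708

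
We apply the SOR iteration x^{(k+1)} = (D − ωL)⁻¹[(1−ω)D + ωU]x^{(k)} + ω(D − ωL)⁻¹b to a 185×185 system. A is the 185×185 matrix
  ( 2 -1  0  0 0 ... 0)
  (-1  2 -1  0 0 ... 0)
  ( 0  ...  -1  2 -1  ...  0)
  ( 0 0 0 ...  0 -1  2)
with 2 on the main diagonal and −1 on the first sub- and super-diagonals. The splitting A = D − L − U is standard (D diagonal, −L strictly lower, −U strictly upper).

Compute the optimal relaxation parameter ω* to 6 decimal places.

ω* = 1.966782

B_J for the 185×185 system has eigenvalues cos(kπ/186); ρ_J = cos(π/186) = 0.999857.
root = sin(π/186) = 0.0168895  (since 1−cos² = sin²).
ω* = 2 / (1 + 0.0168895) = 2 / 1.0168895 ≈ 1.966782.
ρ(B_{ω*}) = ω*−1 = 0.966782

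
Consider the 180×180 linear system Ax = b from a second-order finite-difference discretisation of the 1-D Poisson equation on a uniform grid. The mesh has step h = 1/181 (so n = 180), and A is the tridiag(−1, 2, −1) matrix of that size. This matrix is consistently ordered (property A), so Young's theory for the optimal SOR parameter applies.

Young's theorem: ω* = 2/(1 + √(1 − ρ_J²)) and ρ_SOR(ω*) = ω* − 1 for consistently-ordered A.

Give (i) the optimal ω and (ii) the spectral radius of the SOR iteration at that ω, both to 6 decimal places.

ρ_J = max_k |cos(kπ/181)| = cos(π/181) = 0.999849
√(1−ρ_J²) simplifies to sin(π/181) = 0.0173560.
Young: ω* = 2/(1+√(1−ρ_J²)) = 2/(1+0.0173560) = 2/1.0173560 = 1.965880.
At ω = 1.965880 every |λ(B_ω)| = ω−1, so ρ_SOR = 0.965880.

ω* = 1.965880, ρ_SOR = 0.965880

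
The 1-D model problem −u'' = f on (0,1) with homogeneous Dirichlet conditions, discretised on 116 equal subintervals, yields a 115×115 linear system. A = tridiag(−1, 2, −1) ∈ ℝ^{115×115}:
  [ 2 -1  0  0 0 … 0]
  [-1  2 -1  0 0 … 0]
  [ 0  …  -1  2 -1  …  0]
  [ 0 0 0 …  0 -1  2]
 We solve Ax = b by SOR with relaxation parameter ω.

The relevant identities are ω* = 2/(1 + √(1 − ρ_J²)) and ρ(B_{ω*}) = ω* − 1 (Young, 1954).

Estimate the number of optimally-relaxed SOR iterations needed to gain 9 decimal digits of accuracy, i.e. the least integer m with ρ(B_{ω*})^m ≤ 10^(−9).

With n=115, ρ(Jacobi) = cos(π/116) = 0.9996333.
√(1 − cos²(π/116)) = sin(π/116) ≈ 0.0270794.
ω* = 2/(1+0.0270794) = 1.9472691
Hence ρ(B_{ω*}) = 1.9472691 − 1 = 0.9472691.
For 9 digits: m = 9·ln10 / (−ln 0.9472691) = 20.7233/0.0541721 = 382.546; round up → m = 383.

m = 383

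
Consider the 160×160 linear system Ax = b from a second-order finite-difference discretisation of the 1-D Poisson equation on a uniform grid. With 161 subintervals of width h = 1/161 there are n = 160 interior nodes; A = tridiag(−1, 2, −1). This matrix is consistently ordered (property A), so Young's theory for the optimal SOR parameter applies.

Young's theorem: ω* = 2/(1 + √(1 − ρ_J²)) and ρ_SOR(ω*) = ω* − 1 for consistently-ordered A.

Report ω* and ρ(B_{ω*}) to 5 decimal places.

½·tridiag(1,0,1) at n=160: λ_k = cos(kπ/161); max |λ| at k=1 ⇒ ρ_J = cos(π/161) ≈ 0.99981.
√(1−ρ_J²) = |sin(π/161)| = 0.019512
Then 2/(1+√(1−ρ_J²)) = 2/(1+0.019512); ω* = 2/1.019512 = 1.96172.
ρ_SOR = ω* − 1 = 1.96172 − 1 = 0.96172.

ω* = 1.96172, ρ_SOR = 0.96172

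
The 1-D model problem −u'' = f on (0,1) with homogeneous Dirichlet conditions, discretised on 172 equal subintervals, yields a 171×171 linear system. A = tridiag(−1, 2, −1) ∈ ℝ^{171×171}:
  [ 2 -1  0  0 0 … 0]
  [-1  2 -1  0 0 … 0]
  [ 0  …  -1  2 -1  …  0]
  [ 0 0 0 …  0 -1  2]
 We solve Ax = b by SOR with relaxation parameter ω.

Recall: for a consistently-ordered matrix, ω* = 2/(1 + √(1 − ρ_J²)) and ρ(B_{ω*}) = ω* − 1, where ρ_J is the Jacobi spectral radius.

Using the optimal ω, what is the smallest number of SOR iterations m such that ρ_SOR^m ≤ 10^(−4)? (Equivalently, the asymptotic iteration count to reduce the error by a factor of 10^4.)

m = 253

spectrum of D⁻¹(L+U) = {cos(kπ/172) : 1≤k≤171}; ρ_J = cos(π/172) = 0.9998332.
√(1 − cos²(π/172)) = sin(π/172) ≈ 0.0182641.
So ω* = 2/1.0182641 = 1.9641270 (Young).
ρ(B_{ω*}) = ω*−1 = 0.9641270
(0.9641270)^m ≤ 10^{−4}  ⇒  m·ln(0.9641270) ≤ −4·ln10  ⇒  m ≥ 252.115  ⇒  m = 253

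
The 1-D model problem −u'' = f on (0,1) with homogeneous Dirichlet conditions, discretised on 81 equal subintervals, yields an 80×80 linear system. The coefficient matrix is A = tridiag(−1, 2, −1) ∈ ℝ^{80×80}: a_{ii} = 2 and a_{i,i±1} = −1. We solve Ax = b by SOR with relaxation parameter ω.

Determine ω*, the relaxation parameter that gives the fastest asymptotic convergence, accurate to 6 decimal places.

ω* = 1.925344

[ρ_J] n=80: ρ(B_J) = cos(π/(n+1)) = cos(π/81) = 0.999248.
√(1−ρ_J²) simplifies to sin(π/81) = 0.0387754.
Then 2/(1+√(1−ρ_J²)) = 2/(1+0.0387754); ω* = 2/1.0387754 = 1.925344.
and ρ(B_{ω*}) = 1.925344 − 1 = 0.925344.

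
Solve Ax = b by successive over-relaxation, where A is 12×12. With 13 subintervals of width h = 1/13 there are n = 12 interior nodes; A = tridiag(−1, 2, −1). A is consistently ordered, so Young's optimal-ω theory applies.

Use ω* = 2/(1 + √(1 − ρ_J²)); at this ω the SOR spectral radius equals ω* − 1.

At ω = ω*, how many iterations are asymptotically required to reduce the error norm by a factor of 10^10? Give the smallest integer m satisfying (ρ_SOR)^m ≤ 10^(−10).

½·tridiag(1,0,1) at n=12: λ_k = cos(kπ/13); max |λ| at k=1 ⇒ ρ_J = cos(π/13) ≈ 0.9709418.
√(1 − cos²(π/13)) = sin(π/13) ≈ 0.2393157.
ω* = 2 / (1 + 0.2393157) = 2 / 1.2393157 ≈ 1.6137938.
[ρ_SOR] ω* − 1 = 0.6137938.
10·ln10 = 23.0259; −ln(0.6137938) = 0.488096; m = ⌈23.0259/0.488096⌉ = ⌈47.175⌉ = 48.

m = 48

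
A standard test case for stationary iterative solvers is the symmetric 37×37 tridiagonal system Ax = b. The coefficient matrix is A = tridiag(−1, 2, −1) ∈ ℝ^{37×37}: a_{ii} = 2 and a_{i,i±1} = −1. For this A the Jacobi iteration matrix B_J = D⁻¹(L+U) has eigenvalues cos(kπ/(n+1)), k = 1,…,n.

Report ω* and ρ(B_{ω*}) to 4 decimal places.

ρ_J = max_k |cos(kπ/38)| = cos(π/38) = 0.9966
root = sin(π/38) = 0.08258  (since 1−cos² = sin²).
ω* = 2/(1 + 0.08258) = 2/1.08258 = 1.8474.
ρ_SOR = ω* − 1 = 1.8474 − 1 = 0.8474.

ω* = 1.8474, ρ_SOR = 0.8474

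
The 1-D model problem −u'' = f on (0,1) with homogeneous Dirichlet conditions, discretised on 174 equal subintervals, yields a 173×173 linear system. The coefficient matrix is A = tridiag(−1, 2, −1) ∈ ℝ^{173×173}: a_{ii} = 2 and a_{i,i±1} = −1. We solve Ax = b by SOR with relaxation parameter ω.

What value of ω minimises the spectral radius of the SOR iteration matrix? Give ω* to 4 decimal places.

ω* = 1.9645

B_J for the 173×173 system has eigenvalues cos(kπ/174); ρ_J = cos(π/174) = 0.9998.
1 − cos²(π/174) = sin²(π/174) ⇒ √(1−ρ_J²) = sin(π/174) = 0.01805.
Then 2/(1+√(1−ρ_J²)) = 2/(1+0.01805); ω* = 2/1.01805 = 1.9645.
Hence ρ(B_{ω*}) = 1.9645 − 1 = 0.9645.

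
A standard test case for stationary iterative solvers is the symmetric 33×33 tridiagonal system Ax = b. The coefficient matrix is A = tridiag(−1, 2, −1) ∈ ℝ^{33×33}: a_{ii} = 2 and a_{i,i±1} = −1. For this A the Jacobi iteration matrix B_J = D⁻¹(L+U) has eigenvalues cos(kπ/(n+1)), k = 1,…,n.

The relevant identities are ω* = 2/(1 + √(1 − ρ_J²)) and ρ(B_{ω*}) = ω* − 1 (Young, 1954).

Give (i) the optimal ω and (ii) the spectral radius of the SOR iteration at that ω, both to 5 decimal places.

n=33: λ(B_J) = 1 − λ(A)/2 = cos(kπ/34); k=1 gives ρ_J = 0.99573.
1 − cos²(π/34) = sin²(π/34) ⇒ √(1−ρ_J²) = sin(π/34) = 0.092268.
[ω*] 2 ÷ (1 + 0.092268) = 2 ÷ 1.092268 = 1.83105.
At ω = 1.83105 every |λ(B_ω)| = ω−1, so ρ_SOR = 0.83105.

ω* = 1.83105, ρ_SOR = 0.83105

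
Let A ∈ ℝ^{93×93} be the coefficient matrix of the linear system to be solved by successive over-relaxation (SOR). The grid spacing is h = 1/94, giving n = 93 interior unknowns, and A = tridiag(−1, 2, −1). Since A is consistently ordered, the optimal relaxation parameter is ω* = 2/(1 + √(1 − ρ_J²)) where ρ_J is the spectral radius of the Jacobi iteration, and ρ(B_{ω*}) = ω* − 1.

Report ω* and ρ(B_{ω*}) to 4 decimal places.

B_J for the 93×93 system has eigenvalues cos(kπ/94); ρ_J = cos(π/94) = 0.9994.
1 − cos²(π/94) = sin²(π/94) ⇒ √(1−ρ_J²) = sin(π/94) = 0.03341.
ω* = 2 / (1 + 0.03341) = 2 / 1.03341 ≈ 1.9353.
ρ(B_{ω*}) = ω*−1 = 0.9353

ω* = 1.9353, ρ_SOR = 0.9353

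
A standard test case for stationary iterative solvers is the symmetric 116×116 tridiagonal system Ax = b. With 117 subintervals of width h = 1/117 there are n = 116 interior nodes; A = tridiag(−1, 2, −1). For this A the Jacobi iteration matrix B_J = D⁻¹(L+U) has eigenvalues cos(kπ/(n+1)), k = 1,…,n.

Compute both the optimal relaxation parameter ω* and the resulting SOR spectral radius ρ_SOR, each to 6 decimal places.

ω* = 1.947708, ρ_SOR = 0.947708

n=116: λ(B_J) = 1 − λ(A)/2 = cos(kπ/117); k=1 gives ρ_J = 0.999640.
√(1−ρ_J²) simplifies to sin(π/117) = 0.0268480.
ω* = 2/(1 + 0.0268480) = 2/1.0268480 = 1.947708.
ρ_SOR = ω* − 1 ≈ 0.947708.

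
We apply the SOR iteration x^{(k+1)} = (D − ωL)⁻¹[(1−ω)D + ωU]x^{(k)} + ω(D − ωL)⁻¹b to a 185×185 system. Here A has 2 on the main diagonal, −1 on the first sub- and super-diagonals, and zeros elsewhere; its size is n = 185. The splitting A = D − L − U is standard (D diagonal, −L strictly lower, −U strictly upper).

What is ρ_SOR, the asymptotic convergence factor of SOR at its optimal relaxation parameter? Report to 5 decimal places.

With n=185, ρ(Jacobi) = cos(π/186) = 0.99986.
√(1 − cos²(π/186)) = sin(π/186) ≈ 0.016889.
Then 2/(1+√(1−ρ_J²)) = 2/(1+0.016889); ω* = 2/1.016889 = 1.96678.
[ρ_SOR] ω* − 1 = 0.96678.

ρ_SOR = 0.96678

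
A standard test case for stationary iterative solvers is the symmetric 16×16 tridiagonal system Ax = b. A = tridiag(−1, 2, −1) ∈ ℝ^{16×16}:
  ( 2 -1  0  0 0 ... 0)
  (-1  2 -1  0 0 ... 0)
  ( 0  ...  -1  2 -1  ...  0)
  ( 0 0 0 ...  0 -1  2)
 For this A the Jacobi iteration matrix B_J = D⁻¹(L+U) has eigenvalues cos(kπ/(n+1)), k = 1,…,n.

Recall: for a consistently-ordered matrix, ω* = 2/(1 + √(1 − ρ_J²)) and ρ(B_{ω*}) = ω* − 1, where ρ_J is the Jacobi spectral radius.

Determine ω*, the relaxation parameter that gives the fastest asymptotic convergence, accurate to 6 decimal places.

ω* = 1.689547

B_J for the 16×16 system has eigenvalues cos(kπ/17); ρ_J = cos(π/17) = 0.982973.
1 − cos²(π/17) = sin²(π/17) ⇒ √(1−ρ_J²) = sin(π/17) = 0.1837495.
ω* = 2/(1 + 0.1837495) = 2/1.1837495 = 1.689547.
At ω = 1.689547 every |λ(B_ω)| = ω−1, so ρ_SOR = 0.689547.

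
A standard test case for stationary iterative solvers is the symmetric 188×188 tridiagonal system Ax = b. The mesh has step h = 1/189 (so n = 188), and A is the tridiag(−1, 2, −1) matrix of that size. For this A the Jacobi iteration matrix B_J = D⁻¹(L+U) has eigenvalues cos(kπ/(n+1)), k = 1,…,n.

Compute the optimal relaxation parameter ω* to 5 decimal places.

ω* = 1.96730

½·tridiag(1,0,1) at n=188: λ_k = cos(kπ/189); max |λ| at k=1 ⇒ ρ_J = cos(π/189) ≈ 0.99986.
√(1 − cos²(π/189)) = sin(π/189) ≈ 0.016621.
Then 2/(1+√(1−ρ_J²)) = 2/(1+0.016621); ω* = 2/1.016621 = 1.96730.
ρ_SOR = ω* − 1 ≈ 0.96730.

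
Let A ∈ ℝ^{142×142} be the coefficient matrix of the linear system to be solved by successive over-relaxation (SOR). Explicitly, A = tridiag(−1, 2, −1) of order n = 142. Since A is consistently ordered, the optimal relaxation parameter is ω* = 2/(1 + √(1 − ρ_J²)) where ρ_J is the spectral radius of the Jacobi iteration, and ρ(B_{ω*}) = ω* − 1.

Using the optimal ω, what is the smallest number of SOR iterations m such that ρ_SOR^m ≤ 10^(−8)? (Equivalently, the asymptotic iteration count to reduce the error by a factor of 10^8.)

m = 420

ρ_J = max_k |cos(kπ/143)| = cos(π/143) = 0.9997587
√(1−ρ_J²) simplifies to sin(π/143) = 0.0219674.
Then 2/(1+√(1−ρ_J²)) = 2/(1+0.0219674); ω* = 2/1.0219674 = 1.9570096.
ρ_SOR = ω* − 1 ≈ 0.9570096.
8·ln10 = 18.4207; −ln(0.9570096) = 0.0439419; m = ⌈18.4207/0.0439419⌉ = ⌈419.206⌉ = 420.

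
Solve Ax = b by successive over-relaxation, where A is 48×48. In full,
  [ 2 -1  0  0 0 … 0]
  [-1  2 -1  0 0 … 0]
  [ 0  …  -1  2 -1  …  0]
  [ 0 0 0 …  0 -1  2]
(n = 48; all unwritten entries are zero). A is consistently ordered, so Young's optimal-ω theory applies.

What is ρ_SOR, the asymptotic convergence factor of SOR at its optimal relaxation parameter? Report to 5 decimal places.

ρ_SOR = 0.87958

ρ_J = max_k |cos(kπ/49)| = cos(π/49) = 0.99795
1 − cos²(π/49) = sin²(π/49) ⇒ √(1−ρ_J²) = sin(π/49) = 0.064070.
ω* = 2/(1 + 0.064070) = 2/1.064070 = 1.87958.
ρ_SOR = ω* − 1 ≈ 0.87958.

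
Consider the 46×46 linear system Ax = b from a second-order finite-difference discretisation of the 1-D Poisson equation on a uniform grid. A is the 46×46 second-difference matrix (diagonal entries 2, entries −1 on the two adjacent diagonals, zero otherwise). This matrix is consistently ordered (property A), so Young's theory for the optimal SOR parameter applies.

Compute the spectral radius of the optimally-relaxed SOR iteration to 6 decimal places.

ρ_SOR = 0.874779

n=46: λ(B_J) = 1 − λ(A)/2 = cos(kπ/47); k=1 gives ρ_J = 0.997767.
1 − cos²(π/47) = sin²(π/47) ⇒ √(1−ρ_J²) = sin(π/47) = 0.0667926.
So ω* = 2/1.0667926 = 1.874779 (Young).
ρ(B_{ω*}) = ω*−1 = 0.874779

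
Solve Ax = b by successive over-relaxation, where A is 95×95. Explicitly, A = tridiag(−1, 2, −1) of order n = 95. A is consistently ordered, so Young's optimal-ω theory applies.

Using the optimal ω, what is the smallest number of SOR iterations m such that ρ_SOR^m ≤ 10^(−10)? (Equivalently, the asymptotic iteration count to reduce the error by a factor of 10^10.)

m = 352

n=95: λ(B_J) = 1 − λ(A)/2 = cos(kπ/96); k=1 gives ρ_J = 0.9994646.
√(1−ρ_J²) = |sin(π/96)| = 0.0327191
[ω*] 2 ÷ (1 + 0.0327191) = 2 ÷ 1.0327191 = 1.9366350.
ρ_SOR = ω* − 1 ≈ 0.9366350.
ρ_SOR^m ≤ 10^(−10) ⇔ m ≥ 10·ln10/(−ln 0.9366350) = 23.0259/0.0654616 = 351.747; m = ⌈351.747⌉ = 352.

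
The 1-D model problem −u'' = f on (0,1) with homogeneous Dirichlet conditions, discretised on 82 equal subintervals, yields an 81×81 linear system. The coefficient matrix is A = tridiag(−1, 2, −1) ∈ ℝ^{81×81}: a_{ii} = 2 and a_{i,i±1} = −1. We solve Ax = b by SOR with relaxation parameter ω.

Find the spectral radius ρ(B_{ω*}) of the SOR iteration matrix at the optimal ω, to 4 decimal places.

[ρ_J] n=81: ρ(B_J) = cos(π/(n+1)) = cos(π/82) = 0.9993.
root = sin(π/82) = 0.03830  (since 1−cos² = sin²).
ω* = 2/(1+0.03830) = 1.9262
At ω = 1.9262 every |λ(B_ω)| = ω−1, so ρ_SOR = 0.9262.

ρ_SOR = 0.9262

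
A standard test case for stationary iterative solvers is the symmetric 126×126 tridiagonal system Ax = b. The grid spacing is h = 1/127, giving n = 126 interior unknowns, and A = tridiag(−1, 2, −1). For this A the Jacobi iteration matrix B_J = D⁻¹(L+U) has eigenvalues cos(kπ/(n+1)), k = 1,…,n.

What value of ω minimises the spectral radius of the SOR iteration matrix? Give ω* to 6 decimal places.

B_J for the 126×126 system has eigenvalues cos(kπ/127); ρ_J = cos(π/127) = 0.999694.
1 − cos²(π/127) = sin²(π/127) ⇒ √(1−ρ_J²) = sin(π/127) = 0.0247344.
Young: ω* = 2/(1+√(1−ρ_J²)) = 2/(1+0.0247344) = 2/1.0247344 = 1.951725.
Hence ρ(B_{ω*}) = 1.951725 − 1 = 0.951725.

ω* = 1.951725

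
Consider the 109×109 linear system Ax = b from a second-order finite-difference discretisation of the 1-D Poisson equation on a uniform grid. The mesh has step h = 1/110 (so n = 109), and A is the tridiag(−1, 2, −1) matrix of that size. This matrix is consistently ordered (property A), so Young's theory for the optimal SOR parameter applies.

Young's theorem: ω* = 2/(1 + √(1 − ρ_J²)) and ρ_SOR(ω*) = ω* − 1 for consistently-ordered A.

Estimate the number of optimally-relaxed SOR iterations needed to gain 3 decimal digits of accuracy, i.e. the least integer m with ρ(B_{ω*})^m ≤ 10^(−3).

m = 121

With n=109, ρ(Jacobi) = cos(π/110) = 0.9995922.
√(1 − cos²(π/110)) = sin(π/110) ≈ 0.0285561.
ω* = 2/(1 + 0.0285561) = 2/1.0285561 = 1.9444734.
ρ_SOR = ω* − 1 ≈ 0.9444734.
m ≥ 3·ln10 / (−ln 0.9444734) = 120.918; smallest integer m = 121.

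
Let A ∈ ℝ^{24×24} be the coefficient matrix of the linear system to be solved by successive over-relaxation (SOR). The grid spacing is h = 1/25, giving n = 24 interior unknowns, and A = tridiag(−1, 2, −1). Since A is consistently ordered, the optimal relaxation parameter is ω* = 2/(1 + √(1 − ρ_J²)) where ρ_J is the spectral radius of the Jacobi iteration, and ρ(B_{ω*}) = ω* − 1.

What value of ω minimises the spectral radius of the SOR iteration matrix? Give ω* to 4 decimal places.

½·tridiag(1,0,1) at n=24: λ_k = cos(kπ/25); max |λ| at k=1 ⇒ ρ_J = cos(π/25) ≈ 0.9921.
√(1 − cos²(π/25)) = sin(π/25) ≈ 0.12533.
ω* = 2/(1+0.12533) = 1.7773
ρ_SOR = ω* − 1 ≈ 0.7773.

ω* = 1.7773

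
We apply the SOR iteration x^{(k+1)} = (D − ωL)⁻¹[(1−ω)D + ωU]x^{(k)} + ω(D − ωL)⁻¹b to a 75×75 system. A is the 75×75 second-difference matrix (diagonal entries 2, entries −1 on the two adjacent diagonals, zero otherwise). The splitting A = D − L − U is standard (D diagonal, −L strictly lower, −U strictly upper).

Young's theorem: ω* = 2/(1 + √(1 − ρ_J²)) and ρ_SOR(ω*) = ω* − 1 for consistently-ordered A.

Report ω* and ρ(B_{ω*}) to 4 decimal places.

B_J for the 75×75 system has eigenvalues cos(kπ/76); ρ_J = cos(π/76) = 0.9991.
1 − cos²(π/76) = sin²(π/76) ⇒ √(1−ρ_J²) = sin(π/76) = 0.04132.
Then 2/(1+√(1−ρ_J²)) = 2/(1+0.04132); ω* = 2/1.04132 = 1.9206.
[ρ_SOR] ω* − 1 = 0.9206.

ω* = 1.9206, ρ_SOR = 0.9206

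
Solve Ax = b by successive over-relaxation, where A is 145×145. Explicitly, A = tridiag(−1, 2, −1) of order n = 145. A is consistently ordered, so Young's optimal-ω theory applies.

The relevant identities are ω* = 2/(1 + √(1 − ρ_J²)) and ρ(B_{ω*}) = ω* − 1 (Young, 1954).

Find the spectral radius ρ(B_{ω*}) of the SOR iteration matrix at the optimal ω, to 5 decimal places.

½·tridiag(1,0,1) at n=145: λ_k = cos(kπ/146); max |λ| at k=1 ⇒ ρ_J = cos(π/146) ≈ 0.99977.
√(1 − cos²(π/146)) = sin(π/146) ≈ 0.021516.
[ω*] 2 ÷ (1 + 0.021516) = 2 ÷ 1.021516 = 1.95787.
[ρ_SOR] ω* − 1 = 0.95787.

ρ_SOR = 0.95787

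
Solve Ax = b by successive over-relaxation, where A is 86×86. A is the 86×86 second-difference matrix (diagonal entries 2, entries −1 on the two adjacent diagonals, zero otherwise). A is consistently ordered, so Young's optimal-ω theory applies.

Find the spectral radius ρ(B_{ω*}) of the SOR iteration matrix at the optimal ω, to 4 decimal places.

ρ_SOR = 0.9303

B_J for the 86×86 system has eigenvalues cos(kπ/87); ρ_J = cos(π/87) = 0.9993.
√(1−ρ_J²) simplifies to sin(π/87) = 0.03610.
Then 2/(1+√(1−ρ_J²)) = 2/(1+0.03610); ω* = 2/1.03610 = 1.9303.
ρ_SOR = ω* − 1 ≈ 0.9303.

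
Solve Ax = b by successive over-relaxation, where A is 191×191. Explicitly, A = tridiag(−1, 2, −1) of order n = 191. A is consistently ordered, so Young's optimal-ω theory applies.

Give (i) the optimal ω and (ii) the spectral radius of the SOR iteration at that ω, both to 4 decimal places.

spectrum of D⁻¹(L+U) = {cos(kπ/192) : 1≤k≤191}; ρ_J = cos(π/192) = 0.9999.
√(1 − cos²(π/192)) = sin(π/192) ≈ 0.01636.
ω* = 2 / (1 + 0.01636) = 2 / 1.01636 ≈ 1.9678.
ρ(B_{ω*}) = ω*−1 = 0.9678

ω* = 1.9678, ρ_SOR = 0.9678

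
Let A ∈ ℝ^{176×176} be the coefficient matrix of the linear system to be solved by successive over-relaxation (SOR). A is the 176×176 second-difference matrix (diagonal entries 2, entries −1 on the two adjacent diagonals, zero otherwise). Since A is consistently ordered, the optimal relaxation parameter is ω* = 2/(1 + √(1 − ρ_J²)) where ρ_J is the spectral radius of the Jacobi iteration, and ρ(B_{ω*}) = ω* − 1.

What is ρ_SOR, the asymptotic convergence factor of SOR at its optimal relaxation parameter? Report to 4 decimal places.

ρ_J = max_k |cos(kπ/177)| = cos(π/177) = 0.9998
1 − cos²(π/177) = sin²(π/177) ⇒ √(1−ρ_J²) = sin(π/177) = 0.01775.
[ω*] 2 ÷ (1 + 0.01775) = 2 ÷ 1.01775 = 1.9651.
and ρ(B_{ω*}) = 1.9651 − 1 = 0.9651.

ρ_SOR = 0.9651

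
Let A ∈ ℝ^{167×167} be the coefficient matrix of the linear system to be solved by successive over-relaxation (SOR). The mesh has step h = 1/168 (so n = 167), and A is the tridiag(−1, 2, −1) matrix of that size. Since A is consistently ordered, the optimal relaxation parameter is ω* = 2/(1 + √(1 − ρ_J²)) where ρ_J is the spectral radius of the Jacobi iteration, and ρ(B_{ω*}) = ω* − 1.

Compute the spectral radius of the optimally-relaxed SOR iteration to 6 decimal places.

spectrum of D⁻¹(L+U) = {cos(kπ/168) : 1≤k≤167}; ρ_J = cos(π/168) = 0.999825.
√(1 − cos²(π/168)) = sin(π/168) ≈ 0.0186989.
So ω* = 2/1.0186989 = 1.963289 (Young).
and ρ(B_{ω*}) = 1.963289 − 1 = 0.963289.

ρ_SOR = 0.963289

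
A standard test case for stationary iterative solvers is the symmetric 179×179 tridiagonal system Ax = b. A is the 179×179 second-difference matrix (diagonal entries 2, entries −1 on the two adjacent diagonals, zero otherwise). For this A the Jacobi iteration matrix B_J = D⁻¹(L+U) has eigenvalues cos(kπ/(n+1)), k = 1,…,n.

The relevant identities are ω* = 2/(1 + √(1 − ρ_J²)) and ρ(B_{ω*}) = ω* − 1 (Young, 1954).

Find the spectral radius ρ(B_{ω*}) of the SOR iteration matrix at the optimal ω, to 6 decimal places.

ρ_SOR = 0.965694

ρ_J = max_k |cos(kπ/180)| = cos(π/180) = 0.999848
√(1−ρ_J²) = |sin(π/180)| = 0.0174524
Then 2/(1+√(1−ρ_J²)) = 2/(1+0.0174524); ω* = 2/1.0174524 = 1.965694.
[ρ_SOR] ω* − 1 = 0.965694.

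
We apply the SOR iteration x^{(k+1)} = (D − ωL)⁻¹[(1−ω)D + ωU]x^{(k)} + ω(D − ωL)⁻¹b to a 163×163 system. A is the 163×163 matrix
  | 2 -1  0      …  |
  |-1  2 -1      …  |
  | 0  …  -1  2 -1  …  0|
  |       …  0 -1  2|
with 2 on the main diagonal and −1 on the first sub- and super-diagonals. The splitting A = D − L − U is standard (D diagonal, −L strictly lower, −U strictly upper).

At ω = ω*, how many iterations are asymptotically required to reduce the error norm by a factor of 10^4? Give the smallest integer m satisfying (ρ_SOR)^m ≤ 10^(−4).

½·tridiag(1,0,1) at n=163: λ_k = cos(kπ/164); max |λ| at k=1 ⇒ ρ_J = cos(π/164) ≈ 0.9998165.
1 − cos²(π/164) = sin²(π/164) ⇒ √(1−ρ_J²) = sin(π/164) = 0.0191549.
ω* = 2/(1 + 0.0191549) = 2/1.0191549 = 1.9624102.
and ρ(B_{ω*}) = 1.9624102 − 1 = 0.9624102.
4·ln10 = 9.21034; −ln(0.9624102) = 0.0383145; m = ⌈9.21034/0.0383145⌉ = ⌈240.388⌉ = 241.

m = 241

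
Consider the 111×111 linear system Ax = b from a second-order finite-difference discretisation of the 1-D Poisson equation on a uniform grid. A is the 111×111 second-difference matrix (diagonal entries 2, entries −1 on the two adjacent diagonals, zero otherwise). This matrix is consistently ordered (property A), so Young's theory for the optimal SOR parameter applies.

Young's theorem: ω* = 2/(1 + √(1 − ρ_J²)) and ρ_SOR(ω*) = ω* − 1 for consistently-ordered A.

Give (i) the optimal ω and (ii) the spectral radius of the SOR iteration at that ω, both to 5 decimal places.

ω* = 1.94544, ρ_SOR = 0.94544

With n=111, ρ(Jacobi) = cos(π/112) = 0.99961.
1 − cos²(π/112) = sin²(π/112) ⇒ √(1−ρ_J²) = sin(π/112) = 0.028046.
[ω*] 2 ÷ (1 + 0.028046) = 2 ÷ 1.028046 = 1.94544.
ρ_SOR = ω* − 1 ≈ 0.94544.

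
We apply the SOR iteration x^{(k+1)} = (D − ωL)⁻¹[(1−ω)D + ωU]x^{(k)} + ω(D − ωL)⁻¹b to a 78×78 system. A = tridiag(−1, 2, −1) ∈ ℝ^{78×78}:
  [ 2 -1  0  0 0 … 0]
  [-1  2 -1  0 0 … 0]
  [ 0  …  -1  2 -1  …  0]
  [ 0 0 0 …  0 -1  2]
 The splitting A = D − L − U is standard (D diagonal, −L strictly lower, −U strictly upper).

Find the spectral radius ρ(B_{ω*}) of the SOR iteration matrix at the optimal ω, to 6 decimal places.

ρ_SOR = 0.923527

n=78: λ(B_J) = 1 − λ(A)/2 = cos(kπ/79); k=1 gives ρ_J = 0.999209.
1 − cos²(π/79) = sin²(π/79) ⇒ √(1−ρ_J²) = sin(π/79) = 0.0397565.
ω* = 2/(1 + 0.0397565) = 2/1.0397565 = 1.923527.
Hence ρ(B_{ω*}) = 1.923527 − 1 = 0.923527.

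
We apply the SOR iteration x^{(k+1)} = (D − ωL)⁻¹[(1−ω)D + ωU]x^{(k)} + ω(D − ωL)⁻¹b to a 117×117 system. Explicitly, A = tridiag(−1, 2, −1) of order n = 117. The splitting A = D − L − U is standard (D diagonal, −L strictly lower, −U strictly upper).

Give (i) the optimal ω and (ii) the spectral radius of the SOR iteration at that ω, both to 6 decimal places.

½·tridiag(1,0,1) at n=117: λ_k = cos(kπ/118); max |λ| at k=1 ⇒ ρ_J = cos(π/118) ≈ 0.999646.
root = sin(π/118) = 0.0266205  (since 1−cos² = sin²).
[ω*] 2 ÷ (1 + 0.0266205) = 2 ÷ 1.0266205 = 1.948140.
ρ_SOR = ω* − 1 = 1.948140 − 1 = 0.948140.

ω* = 1.948140, ρ_SOR = 0.948140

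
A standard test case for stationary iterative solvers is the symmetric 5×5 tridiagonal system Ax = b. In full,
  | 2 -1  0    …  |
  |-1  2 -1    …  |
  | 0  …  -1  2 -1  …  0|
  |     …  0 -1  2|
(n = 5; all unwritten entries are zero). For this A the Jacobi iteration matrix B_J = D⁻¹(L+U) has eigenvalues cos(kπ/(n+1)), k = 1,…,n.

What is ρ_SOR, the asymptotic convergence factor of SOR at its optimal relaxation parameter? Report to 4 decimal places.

½·tridiag(1,0,1) at n=5: λ_k = cos(kπ/6); max |λ| at k=1 ⇒ ρ_J = cos(π/6) ≈ 0.8660.
root = sin(π/6) = 0.50000  (since 1−cos² = sin²).
[ω*] 2 ÷ (1 + 0.50000) = 2 ÷ 1.50000 = 1.3333.
At ω = 1.3333 every |λ(B_ω)| = ω−1, so ρ_SOR = 0.3333.

ρ_SOR = 0.3333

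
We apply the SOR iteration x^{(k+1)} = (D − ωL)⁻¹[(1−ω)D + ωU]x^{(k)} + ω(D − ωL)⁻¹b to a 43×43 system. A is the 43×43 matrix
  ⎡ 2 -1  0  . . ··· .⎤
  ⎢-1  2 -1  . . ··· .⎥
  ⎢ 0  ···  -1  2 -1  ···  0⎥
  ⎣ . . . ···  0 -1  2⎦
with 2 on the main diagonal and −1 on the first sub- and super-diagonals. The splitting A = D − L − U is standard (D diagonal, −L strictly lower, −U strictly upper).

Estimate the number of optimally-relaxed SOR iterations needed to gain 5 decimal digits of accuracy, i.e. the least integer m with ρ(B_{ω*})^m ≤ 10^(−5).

m = 81

spectrum of D⁻¹(L+U) = {cos(kπ/44) : 1≤k≤43}; ρ_J = cos(π/44) = 0.9974521.
√(1−ρ_J²) simplifies to sin(π/44) = 0.0713392.
ω* = 2 / (1 + 0.0713392) = 2 / 1.0713392 ≈ 1.8668224.
Hence ρ(B_{ω*}) = 1.8668224 − 1 = 0.8668224.
m ≥ 5·ln10 / (−ln 0.8668224) = 80.554; smallest integer m = 81.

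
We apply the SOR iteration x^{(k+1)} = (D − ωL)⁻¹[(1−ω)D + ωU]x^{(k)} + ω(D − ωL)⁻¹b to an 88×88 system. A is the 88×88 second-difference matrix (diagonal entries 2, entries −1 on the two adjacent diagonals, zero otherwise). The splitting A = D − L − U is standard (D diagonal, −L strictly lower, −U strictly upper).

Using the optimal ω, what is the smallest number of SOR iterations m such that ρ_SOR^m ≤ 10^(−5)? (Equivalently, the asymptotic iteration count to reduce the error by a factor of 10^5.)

n=88: λ(B_J) = 1 − λ(A)/2 = cos(kπ/89); k=1 gives ρ_J = 0.9993771.
root = sin(π/89) = 0.0352915  (since 1−cos² = sin²).
[ω*] 2 ÷ (1 + 0.0352915) = 2 ÷ 1.0352915 = 1.9318231.
ρ_SOR = ω* − 1 = 1.9318231 − 1 = 0.9318231.
For 5 digits: m = 5·ln10 / (−ln 0.9318231) = 11.5129/0.0706123 = 163.044; round up → m = 164.

m = 164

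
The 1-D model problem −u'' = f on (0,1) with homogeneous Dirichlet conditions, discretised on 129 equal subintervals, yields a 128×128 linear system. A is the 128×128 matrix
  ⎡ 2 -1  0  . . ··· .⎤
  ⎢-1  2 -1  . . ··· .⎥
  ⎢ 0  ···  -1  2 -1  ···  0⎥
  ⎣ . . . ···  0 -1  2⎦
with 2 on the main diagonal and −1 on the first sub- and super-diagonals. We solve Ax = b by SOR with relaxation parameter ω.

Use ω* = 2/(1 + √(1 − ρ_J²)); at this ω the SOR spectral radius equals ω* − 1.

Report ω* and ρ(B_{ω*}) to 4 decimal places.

ω* = 1.9525, ρ_SOR = 0.9525

½·tridiag(1,0,1) at n=128: λ_k = cos(kπ/129); max |λ| at k=1 ⇒ ρ_J = cos(π/129) ≈ 0.9997.
√(1−ρ_J²) = |sin(π/129)| = 0.02435
[ω*] 2 ÷ (1 + 0.02435) = 2 ÷ 1.02435 = 1.9525.
At ω = 1.9525 every |λ(B_ω)| = ω−1, so ρ_SOR = 0.9525.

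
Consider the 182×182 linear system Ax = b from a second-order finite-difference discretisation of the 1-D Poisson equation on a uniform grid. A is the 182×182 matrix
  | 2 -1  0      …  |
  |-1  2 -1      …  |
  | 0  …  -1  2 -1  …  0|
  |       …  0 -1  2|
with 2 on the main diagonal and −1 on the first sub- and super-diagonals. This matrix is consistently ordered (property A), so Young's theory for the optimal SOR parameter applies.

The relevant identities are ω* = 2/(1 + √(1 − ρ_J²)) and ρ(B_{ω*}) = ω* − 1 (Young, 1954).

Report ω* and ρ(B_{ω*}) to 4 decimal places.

ρ_J = max_k |cos(kπ/183)| = cos(π/183) = 0.9999
√(1−ρ_J²) = |sin(π/183)| = 0.01717
ω* = 2/(1+0.01717) = 1.9662
ρ_SOR = ω* − 1 ≈ 0.9662.

ω* = 1.9662, ρ_SOR = 0.9662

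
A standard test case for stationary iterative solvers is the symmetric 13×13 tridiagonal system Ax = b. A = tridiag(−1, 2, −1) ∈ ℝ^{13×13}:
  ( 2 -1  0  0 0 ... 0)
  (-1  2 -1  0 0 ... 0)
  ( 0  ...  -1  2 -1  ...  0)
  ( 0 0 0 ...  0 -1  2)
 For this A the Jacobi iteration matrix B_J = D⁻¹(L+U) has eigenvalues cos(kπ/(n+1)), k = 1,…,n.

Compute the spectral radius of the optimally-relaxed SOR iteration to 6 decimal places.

With n=13, ρ(Jacobi) = cos(π/14) = 0.974928.
√(1 − cos²(π/14)) = sin(π/14) ≈ 0.2225209.
Young: ω* = 2/(1+√(1−ρ_J²)) = 2/(1+0.2225209) = 2/1.2225209 = 1.635964.
[ρ_SOR] ω* − 1 = 0.635964.

ρ_SOR = 0.635964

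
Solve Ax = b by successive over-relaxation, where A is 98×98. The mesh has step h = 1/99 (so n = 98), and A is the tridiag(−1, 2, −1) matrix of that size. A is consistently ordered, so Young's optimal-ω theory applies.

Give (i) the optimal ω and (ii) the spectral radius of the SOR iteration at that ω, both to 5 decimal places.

ω* = 1.93850, ρ_SOR = 0.93850

[ρ_J] n=98: ρ(B_J) = cos(π/(n+1)) = cos(π/99) = 0.99950.
√(1−ρ_J²) simplifies to sin(π/99) = 0.031728.
So ω* = 2/1.031728 = 1.93850 (Young).
ρ_SOR = ω* − 1 ≈ 0.93850.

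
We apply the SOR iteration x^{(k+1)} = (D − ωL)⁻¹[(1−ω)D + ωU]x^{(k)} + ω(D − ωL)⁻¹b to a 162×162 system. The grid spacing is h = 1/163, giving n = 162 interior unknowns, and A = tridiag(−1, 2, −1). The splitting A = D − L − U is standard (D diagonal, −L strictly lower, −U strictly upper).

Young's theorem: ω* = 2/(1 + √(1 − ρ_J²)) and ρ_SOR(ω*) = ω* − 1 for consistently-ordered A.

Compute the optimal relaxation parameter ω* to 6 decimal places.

ω* = 1.962184

ρ_J = max_k |cos(kπ/163)| = cos(π/163) = 0.999814
1 − cos²(π/163) = sin²(π/163) ⇒ √(1−ρ_J²) = sin(π/163) = 0.0192724.
ω* = 2/(1 + 0.0192724) = 2/1.0192724 = 1.962184.
[ρ_SOR] ω* − 1 = 0.962184.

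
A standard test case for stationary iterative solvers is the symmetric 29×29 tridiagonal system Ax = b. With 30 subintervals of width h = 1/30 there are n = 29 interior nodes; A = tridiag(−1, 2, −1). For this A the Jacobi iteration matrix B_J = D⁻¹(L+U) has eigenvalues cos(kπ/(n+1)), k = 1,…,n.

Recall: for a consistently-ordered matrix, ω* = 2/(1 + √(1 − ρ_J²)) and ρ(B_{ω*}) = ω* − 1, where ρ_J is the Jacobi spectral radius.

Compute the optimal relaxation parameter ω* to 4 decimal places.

With n=29, ρ(Jacobi) = cos(π/30) = 0.9945.
√(1−ρ_J²) = |sin(π/30)| = 0.10453
Young: ω* = 2/(1+√(1−ρ_J²)) = 2/(1+0.10453) = 2/1.10453 = 1.8107.
At ω = 1.8107 every |λ(B_ω)| = ω−1, so ρ_SOR = 0.8107.

ω* = 1.8107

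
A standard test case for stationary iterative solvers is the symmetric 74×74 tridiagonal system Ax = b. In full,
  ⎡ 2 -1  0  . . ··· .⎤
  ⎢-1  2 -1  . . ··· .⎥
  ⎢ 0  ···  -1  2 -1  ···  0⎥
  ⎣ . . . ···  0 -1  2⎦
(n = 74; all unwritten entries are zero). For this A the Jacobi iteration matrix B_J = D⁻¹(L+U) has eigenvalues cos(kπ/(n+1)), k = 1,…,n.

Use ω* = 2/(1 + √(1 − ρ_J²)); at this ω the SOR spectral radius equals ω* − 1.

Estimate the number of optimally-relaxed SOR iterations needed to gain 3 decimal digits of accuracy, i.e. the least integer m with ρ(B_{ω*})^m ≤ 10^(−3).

ρ_J = max_k |cos(kπ/75)| = cos(π/75) = 0.9991228
1 − cos²(π/75) = sin²(π/75) ⇒ √(1−ρ_J²) = sin(π/75) = 0.0418757.
ω* = 2 / (1 + 0.0418757) = 2 / 1.0418757 ≈ 1.9196148.
Hence ρ(B_{ω*}) = 1.9196148 − 1 = 0.9196148.
3·ln10 = 6.90776; −ln(0.9196148) = 0.0838004; m = ⌈6.90776/0.0838004⌉ = ⌈82.431⌉ = 83.

m = 83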